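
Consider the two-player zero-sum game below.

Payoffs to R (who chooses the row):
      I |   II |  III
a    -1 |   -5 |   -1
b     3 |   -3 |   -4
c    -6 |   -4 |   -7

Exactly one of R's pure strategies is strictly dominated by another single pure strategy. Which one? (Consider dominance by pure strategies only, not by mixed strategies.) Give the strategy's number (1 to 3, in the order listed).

Compare c with b: 3 > -6, -3 > -4, -4 > -7.
So b strictly dominates c for R; c is strictly dominated.

3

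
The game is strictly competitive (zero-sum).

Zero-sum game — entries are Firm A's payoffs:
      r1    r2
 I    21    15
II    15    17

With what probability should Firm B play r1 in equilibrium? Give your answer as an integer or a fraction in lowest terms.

1/4

Row minima are 15 and 15, so Firm A's maximin is 15; column maxima are 21 and 17, so Firm B's minimax is 17. These differ, so the equilibrium is in mixed strategies.
Let Firm B play r1 with probability q. Firm A is indifferent when 21q + 15(1−q) = 15q + 17(1−q), giving q = 1/4.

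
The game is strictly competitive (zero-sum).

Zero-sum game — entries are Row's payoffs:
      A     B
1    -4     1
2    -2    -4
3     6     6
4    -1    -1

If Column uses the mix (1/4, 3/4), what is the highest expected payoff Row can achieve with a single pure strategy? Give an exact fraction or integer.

6

1: (-4)·(1/4) + (1)·(3/4) = -1/4.
2: (-2)·(1/4) + (-4)·(3/4) = -7/2.
3: (6)·(1/4) + (6)·(3/4) = 6.
4: (-1)·(1/4) + (-1)·(3/4) = -1.
The best pure response is 3 with expected payoff 6.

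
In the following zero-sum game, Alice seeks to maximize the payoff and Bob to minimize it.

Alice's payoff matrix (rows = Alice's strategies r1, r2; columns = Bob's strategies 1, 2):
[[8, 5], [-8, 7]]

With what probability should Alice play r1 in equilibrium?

5/6

Row minima are 5 and -8, so Alice's maximin is 5; column maxima are 8 and 7, so Bob's minimax is 7. These differ, so the equilibrium is in mixed strategies.
Let Alice play r1 with probability p. Bob is indifferent when 8p − 8(1−p) = 5p + 7(1−p), giving p = 5/6.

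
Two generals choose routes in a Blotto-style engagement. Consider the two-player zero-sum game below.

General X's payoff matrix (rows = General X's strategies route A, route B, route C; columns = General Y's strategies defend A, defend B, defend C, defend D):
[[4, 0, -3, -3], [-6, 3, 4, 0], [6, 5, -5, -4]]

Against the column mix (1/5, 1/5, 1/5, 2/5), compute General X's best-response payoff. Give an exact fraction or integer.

1/5

route A: (4)·(1/5) + (0)·(1/5) + (-3)·(1/5) + (-3)·(2/5) = -1.
route B: (-6)·(1/5) + (3)·(1/5) + (4)·(1/5) + (0)·(2/5) = 1/5.
route C: (6)·(1/5) + (5)·(1/5) + (-5)·(1/5) + (-4)·(2/5) = -2/5.
The best pure response is route B with expected payoff 1/5.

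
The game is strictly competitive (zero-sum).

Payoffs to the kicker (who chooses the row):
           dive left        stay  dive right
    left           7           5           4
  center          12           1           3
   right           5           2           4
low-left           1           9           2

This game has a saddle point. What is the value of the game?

4

Row minima: 4, 1, 2, 1 → the kicker's maximin is 4.
Column maxima: 12, 9, 4 → the goalkeeper's minimax is 4.
They coincide at (left, dive right), so the value is 4.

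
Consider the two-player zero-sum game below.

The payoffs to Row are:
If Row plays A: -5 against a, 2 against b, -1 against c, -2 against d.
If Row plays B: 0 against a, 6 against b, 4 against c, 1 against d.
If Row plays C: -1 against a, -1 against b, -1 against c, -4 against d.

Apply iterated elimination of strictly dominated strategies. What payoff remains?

Column b is strictly dominated by d for Column (-2<2, 1<6, -4<-1); eliminate b.
Row A is strictly dominated by row B (0>-5, 4>-1, 1>-2); eliminate A.
Row C is strictly dominated by row B (0>-1, 4>-1, 1>-4); eliminate C.
Column d is strictly dominated by a for Column (0<1); eliminate d.
Column c is strictly dominated by a for Column (0<4); eliminate c.
Only (B, a) remains, with payoff 0.

0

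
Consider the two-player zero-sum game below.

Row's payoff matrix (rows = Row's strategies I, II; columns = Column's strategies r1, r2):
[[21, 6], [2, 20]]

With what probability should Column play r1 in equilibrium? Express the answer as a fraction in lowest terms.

Row minima are 6 and 2, so Row's maximin is 6; column maxima are 21 and 20, so Column's minimax is 20. These differ, so the equilibrium is in mixed strategies.
Let Column play r1 with probability q. Row is indifferent when 21q + 6(1−q) = 2q + 20(1−q), giving q = 14/33.

14/33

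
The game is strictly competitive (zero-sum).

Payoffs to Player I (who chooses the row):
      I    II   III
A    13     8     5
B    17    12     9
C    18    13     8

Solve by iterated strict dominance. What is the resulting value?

9

Column II is strictly dominated by III for Player II (5<8, 9<12, 8<13); eliminate II.
Column I is strictly dominated by III for Player II (5<13, 9<17, 8<18); eliminate I.
Row A is strictly dominated by row B (9>5); eliminate A.
Row C is strictly dominated by row B (9>8); eliminate C.
Only (B, III) remains, with payoff 9.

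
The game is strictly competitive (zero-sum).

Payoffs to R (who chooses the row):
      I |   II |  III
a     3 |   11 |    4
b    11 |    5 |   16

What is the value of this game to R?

Column III is strictly dominated by I for C (it gives R more in every row).
The remaining 2×2 game on (a, b) × (I, II) has no saddle point. Let R play a with probability p; indifference gives 3p + 11(1−p) = 11p + 5(1−p), so p = 3/7.
Similarly C's optimal q on I is 3/7, and the value is 3·(3/7) + (11)·(4/7) = 53/7.

53/7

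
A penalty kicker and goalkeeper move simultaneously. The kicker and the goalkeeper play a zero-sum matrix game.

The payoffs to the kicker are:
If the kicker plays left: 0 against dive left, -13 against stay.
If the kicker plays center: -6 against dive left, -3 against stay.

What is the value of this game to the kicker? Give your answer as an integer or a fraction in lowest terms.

Row minima are -13 and -6, so the kicker's maximin is -6; column maxima are 0 and -3, so the goalkeeper's minimax is -3. These differ, so the equilibrium is in mixed strategies.
Let the kicker play left with probability p. The goalkeeper is indifferent when −6(1−p) = −13p − 3(1−p), giving p = 3/16.
Let the goalkeeper play dive left with probability q. The kicker is indifferent when −13(1−q) = −6q − 3(1−q), giving q = 5/8.
The value is 0·(5/8) + (-13)·(3/8) = -39/8.

-39/8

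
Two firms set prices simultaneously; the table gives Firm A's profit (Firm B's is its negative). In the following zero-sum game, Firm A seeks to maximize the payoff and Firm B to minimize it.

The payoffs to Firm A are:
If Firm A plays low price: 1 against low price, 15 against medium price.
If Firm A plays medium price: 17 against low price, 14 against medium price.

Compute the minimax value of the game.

Row minima are 1 and 14, so Firm A's maximin is 14; column maxima are 17 and 15, so Firm B's minimax is 15. These differ, so the equilibrium is in mixed strategies.
Let Firm A play low price with probability p. Firm B is indifferent when p + 17(1−p) = 15p + 14(1−p), giving p = 3/17.
Let Firm B play low price with probability q. Firm A is indifferent when q + 15(1−q) = 17q + 14(1−q), giving q = 1/17.
The value is 1·(1/17) + (15)·(16/17) = 241/17.

241/17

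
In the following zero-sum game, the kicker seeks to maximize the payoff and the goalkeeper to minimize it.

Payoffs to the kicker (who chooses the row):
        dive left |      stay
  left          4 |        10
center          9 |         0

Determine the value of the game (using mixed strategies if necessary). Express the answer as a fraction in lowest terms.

Row minima are 4 and 0, so the kicker's maximin is 4; column maxima are 9 and 10, so the goalkeeper's minimax is 9. These differ, so the equilibrium is in mixed strategies.
Let the kicker play left with probability p. The goalkeeper is indifferent when 4p + 9(1−p) = 10p, giving p = 3/5.
Let the goalkeeper play dive left with probability q. The kicker is indifferent when 4q + 10(1−q) = 9q, giving q = 2/3.
The value is 4·(2/3) + (10)·(1/3) = 6.

6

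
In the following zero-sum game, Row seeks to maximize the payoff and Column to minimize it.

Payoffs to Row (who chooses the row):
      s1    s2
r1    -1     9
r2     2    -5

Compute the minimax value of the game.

13/17

Row minima are -1 and -5, so Row's maximin is -1; column maxima are 2 and 9, so Column's minimax is 2. These differ, so the equilibrium is in mixed strategies.
Let Row play r1 with probability p. Column is indifferent when −p + 2(1−p) = 9p − 5(1−p), giving p = 7/17.
Let Column play s1 with probability q. Row is indifferent when −q + 9(1−q) = 2q − 5(1−q), giving q = 14/17.
The value is -1·(14/17) + (9)·(3/17) = 13/17.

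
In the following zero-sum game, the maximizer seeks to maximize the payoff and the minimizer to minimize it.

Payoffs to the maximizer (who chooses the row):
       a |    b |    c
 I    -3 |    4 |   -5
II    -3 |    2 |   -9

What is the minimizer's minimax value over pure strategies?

The worst case (largest entry) in each column is a: -3, b: 4, c: -5.
The best (smallest) of these is -5.

-5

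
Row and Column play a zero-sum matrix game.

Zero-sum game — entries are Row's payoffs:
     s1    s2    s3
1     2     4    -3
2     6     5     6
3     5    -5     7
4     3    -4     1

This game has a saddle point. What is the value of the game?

Row minima: -3, 5, -5, -4 → Row's maximin is 5.
Column maxima: 6, 5, 7 → Column's minimax is 5.
They coincide at (2, s2), so the value is 5.

5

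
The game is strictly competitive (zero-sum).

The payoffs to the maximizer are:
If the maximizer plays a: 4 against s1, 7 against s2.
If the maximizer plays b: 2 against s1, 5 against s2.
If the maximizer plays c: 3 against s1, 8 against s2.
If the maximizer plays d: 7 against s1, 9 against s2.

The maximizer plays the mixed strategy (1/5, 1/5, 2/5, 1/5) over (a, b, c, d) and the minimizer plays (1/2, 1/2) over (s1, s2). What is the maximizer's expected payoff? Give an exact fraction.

Against (1/2, 1/2), each row's expected payoff is a: 11/2; b: 7/2; c: 11/2; d: 8.
Taking the (1/5, 1/5, 2/5, 1/5)-weighted average: (1/5)·(11/2) + (1/5)·(7/2) + (2/5)·(11/2) + (1/5)·(8) = 28/5.

28/5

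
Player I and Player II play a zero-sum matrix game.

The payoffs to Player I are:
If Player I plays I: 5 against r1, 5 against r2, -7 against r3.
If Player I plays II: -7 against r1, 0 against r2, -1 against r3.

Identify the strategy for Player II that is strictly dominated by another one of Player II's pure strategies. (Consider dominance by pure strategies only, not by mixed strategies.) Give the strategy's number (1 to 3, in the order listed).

Player II prefers columns that give Player I less. Compare r2 with r3: -7 < 5, -1 < 0.
So r3 strictly dominates r2 for Player II; r2 is strictly dominated.

2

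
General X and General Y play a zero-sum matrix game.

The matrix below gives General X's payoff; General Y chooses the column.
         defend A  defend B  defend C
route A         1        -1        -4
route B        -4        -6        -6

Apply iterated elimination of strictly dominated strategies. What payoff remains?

Column defend A is strictly dominated by defend B for General Y (-1<1, -6<-4); eliminate defend A.
Row route B is strictly dominated by row route A (-1>-6, -4>-6); eliminate route B.
Column defend B is strictly dominated by defend C for General Y (-4<-1); eliminate defend B.
Only (route A, defend C) remains, with payoff -4.

-4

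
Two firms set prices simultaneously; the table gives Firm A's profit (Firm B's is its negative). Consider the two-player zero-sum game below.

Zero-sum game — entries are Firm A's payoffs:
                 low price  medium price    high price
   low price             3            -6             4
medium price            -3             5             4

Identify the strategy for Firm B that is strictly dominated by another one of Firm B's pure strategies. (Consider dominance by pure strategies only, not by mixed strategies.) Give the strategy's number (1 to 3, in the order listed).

Firm B prefers columns that give Firm A less. Compare high price with low price: 3 < 4, -3 < 4.
So low price strictly dominates high price for Firm B; high price is strictly dominated.

3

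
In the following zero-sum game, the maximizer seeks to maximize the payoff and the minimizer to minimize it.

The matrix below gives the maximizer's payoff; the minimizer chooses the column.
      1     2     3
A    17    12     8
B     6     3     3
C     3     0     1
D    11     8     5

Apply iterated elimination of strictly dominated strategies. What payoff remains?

8

Row C is strictly dominated by row A (17>3, 12>0, 8>1); eliminate C.
Column 1 is strictly dominated by 2 for the minimizer (12<17, 3<6, 8<11); eliminate 1.
Row B is strictly dominated by row A (12>3, 8>3); eliminate B.
Row D is strictly dominated by row A (12>8, 8>5); eliminate D.
Column 2 is strictly dominated by 3 for the minimizer (8<12); eliminate 2.
Only (A, 3) remains, with payoff 8.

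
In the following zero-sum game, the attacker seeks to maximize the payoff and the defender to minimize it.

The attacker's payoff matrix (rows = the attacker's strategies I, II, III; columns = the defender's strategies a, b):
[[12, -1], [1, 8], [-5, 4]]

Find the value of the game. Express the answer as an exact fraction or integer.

97/20

Row III is strictly dominated by row II, so the attacker never plays it.
The remaining 2×2 game on (I, II) × (a, b) has no saddle point. Let the attacker play I with probability p; indifference gives 12p + (1−p) = −p + 8(1−p), so p = 7/20.
Similarly the defender's optimal q on a is 9/20, and the value is 12·(9/20) + (-1)·(11/20) = 97/20.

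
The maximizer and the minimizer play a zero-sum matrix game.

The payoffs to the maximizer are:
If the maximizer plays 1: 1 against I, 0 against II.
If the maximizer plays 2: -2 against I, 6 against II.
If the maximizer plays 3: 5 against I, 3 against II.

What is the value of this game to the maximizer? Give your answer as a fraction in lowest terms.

18/5

Row 1 is strictly dominated by row 3, so the maximizer never plays it.
The remaining 2×2 game on (2, 3) × (I, II) has no saddle point. Let the maximizer play 2 with probability p; indifference gives −2p + 5(1−p) = 6p + 3(1−p), so p = 1/5.
Similarly the minimizer's optimal q on I is 3/10, and the value is -2·(3/10) + (6)·(7/10) = 18/5.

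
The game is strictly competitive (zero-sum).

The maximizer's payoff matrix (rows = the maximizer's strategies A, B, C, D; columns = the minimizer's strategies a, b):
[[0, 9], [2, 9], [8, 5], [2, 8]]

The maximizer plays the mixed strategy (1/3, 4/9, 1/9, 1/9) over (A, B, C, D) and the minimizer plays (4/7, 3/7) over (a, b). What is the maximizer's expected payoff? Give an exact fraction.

Against (4/7, 3/7), each row's expected payoff is A: 27/7; B: 5; C: 47/7; D: 32/7.
Taking the (1/3, 4/9, 1/9, 1/9)-weighted average: (1/3)·(27/7) + (4/9)·(5) + (1/9)·(47/7) + (1/9)·(32/7) = 100/21.

100/21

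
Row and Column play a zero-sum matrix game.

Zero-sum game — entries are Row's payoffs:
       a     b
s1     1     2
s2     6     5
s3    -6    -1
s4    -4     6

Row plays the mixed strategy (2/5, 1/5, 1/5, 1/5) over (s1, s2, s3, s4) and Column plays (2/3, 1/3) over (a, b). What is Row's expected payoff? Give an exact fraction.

Against (2/3, 1/3), each row's expected payoff is s1: 4/3; s2: 17/3; s3: -13/3; s4: -2/3.
Taking the (2/5, 1/5, 1/5, 1/5)-weighted average: (2/5)·(4/3) + (1/5)·(17/3) + (1/5)·(-13/3) + (1/5)·(-2/3) = 2/3.

2/3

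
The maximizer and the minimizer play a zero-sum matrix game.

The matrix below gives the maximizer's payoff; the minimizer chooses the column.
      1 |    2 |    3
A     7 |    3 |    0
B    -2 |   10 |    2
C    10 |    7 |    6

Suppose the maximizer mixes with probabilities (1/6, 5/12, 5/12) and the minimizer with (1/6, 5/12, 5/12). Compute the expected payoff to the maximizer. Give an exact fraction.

Against (1/6, 5/12, 5/12), each row's expected payoff is A: 29/12; B: 14/3; C: 85/12.
Taking the (1/6, 5/12, 5/12)-weighted average: (1/6)·(29/12) + (5/12)·(14/3) + (5/12)·(85/12) = 763/144.

763/144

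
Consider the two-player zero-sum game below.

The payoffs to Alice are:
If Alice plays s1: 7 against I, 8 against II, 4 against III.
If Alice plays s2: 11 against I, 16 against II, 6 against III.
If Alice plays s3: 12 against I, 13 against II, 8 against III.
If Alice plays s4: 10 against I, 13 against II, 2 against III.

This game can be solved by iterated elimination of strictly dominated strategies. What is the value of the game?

Row s4 is strictly dominated by row s2 (11>10, 16>13, 6>2); eliminate s4.
Row s1 is strictly dominated by row s2 (11>7, 16>8, 6>4); eliminate s1.
Column II is strictly dominated by I for Bob (11<16, 12<13); eliminate II.
Row s2 is strictly dominated by row s3 (12>11, 8>6); eliminate s2.
Column I is strictly dominated by III for Bob (8<12); eliminate I.
Only (s3, III) remains, with payoff 8.

8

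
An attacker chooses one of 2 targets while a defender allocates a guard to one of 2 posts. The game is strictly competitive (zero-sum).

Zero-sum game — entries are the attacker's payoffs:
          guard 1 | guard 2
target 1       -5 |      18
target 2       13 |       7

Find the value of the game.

269/29

Row minima are -5 and 7, so the attacker's maximin is 7; column maxima are 13 and 18, so the defender's minimax is 13. These differ, so the equilibrium is in mixed strategies.
Let the attacker play target 1 with probability p. The defender is indifferent when −5p + 13(1−p) = 18p + 7(1−p), giving p = 6/29.
Let the defender play guard 1 with probability q. The attacker is indifferent when −5q + 18(1−q) = 13q + 7(1−q), giving q = 11/29.
The value is -5·(11/29) + (18)·(18/29) = 269/29.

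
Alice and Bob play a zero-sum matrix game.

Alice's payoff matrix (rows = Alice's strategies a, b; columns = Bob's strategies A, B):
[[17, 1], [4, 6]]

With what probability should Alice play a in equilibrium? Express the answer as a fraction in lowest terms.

1/9

Row minima are 1 and 4, so Alice's maximin is 4; column maxima are 17 and 6, so Bob's minimax is 6. These differ, so the equilibrium is in mixed strategies.
Let Alice play a with probability p. Bob is indifferent when 17p + 4(1−p) = p + 6(1−p), giving p = 1/9.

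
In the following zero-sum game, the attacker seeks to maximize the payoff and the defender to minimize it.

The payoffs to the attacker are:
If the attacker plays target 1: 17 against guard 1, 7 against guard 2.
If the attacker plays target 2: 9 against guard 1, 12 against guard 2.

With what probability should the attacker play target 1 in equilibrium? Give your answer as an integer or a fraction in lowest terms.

3/13

Row minima are 7 and 9, so the attacker's maximin is 9; column maxima are 17 and 12, so the defender's minimax is 12. These differ, so the equilibrium is in mixed strategies.
Let the attacker play target 1 with probability p. The defender is indifferent when 17p + 9(1−p) = 7p + 12(1−p), giving p = 3/13.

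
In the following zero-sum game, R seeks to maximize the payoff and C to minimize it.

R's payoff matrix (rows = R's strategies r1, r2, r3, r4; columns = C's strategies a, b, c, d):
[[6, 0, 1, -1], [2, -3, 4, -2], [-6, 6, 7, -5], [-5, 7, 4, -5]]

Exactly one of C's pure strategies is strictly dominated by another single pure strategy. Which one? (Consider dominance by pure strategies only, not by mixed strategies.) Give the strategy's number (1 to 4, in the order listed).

3

C prefers columns that give R less. Compare c with d: -1 < 1, -2 < 4, -5 < 7, -5 < 4.
So d strictly dominates c for C; c is strictly dominated.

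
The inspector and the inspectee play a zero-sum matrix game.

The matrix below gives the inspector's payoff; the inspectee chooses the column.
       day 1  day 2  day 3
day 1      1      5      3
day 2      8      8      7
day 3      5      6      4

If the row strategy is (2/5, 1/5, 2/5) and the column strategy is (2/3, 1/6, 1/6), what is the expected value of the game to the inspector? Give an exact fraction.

131/30

Against (2/3, 1/6, 1/6), each row's expected payoff is day 1: 2; day 2: 47/6; day 3: 5.
Taking the (2/5, 1/5, 2/5)-weighted average: (2/5)·(2) + (1/5)·(47/6) + (2/5)·(5) = 131/30.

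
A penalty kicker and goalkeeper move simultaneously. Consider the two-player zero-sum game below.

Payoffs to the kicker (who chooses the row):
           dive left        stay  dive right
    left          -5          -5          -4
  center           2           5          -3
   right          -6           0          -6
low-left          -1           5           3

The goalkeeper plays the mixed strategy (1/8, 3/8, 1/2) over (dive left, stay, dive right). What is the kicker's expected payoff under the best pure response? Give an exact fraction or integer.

left: (-5)·(1/8) + (-5)·(3/8) + (-4)·(1/2) = -9/2.
center: (2)·(1/8) + (5)·(3/8) + (-3)·(1/2) = 5/8.
right: (-6)·(1/8) + (0)·(3/8) + (-6)·(1/2) = -15/4.
low-left: (-1)·(1/8) + (5)·(3/8) + (3)·(1/2) = 13/4.
The best pure response is low-left with expected payoff 13/4.

13/4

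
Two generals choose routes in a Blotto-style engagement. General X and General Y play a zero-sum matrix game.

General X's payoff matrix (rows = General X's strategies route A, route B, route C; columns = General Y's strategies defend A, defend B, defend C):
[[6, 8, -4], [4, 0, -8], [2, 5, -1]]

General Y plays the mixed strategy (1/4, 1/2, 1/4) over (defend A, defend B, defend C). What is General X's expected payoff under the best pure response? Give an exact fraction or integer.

route A: (6)·(1/4) + (8)·(1/2) + (-4)·(1/4) = 9/2.
route B: (4)·(1/4) + (0)·(1/2) + (-8)·(1/4) = -1.
route C: (2)·(1/4) + (5)·(1/2) + (-1)·(1/4) = 11/4.
The best pure response is route A with expected payoff 9/2.

9/2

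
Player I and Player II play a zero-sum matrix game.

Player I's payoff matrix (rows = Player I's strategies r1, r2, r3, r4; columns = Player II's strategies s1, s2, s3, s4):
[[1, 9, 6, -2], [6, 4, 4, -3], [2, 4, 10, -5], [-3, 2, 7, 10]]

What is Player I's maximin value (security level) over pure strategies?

The worst-case payoff for each row is r1: -2, r2: -3, r3: -5, r4: -3.
The best of these is -2.

-2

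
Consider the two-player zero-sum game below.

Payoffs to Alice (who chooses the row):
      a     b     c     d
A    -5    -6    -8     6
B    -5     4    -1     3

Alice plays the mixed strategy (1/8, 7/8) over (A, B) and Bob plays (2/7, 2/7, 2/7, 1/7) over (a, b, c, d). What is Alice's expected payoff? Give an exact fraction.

-39/56

Against (2/7, 2/7, 2/7, 1/7), each row's expected payoff is A: -32/7; B: -1/7.
Taking the (1/8, 7/8)-weighted average: (1/8)·(-32/7) + (7/8)·(-1/7) = -39/56.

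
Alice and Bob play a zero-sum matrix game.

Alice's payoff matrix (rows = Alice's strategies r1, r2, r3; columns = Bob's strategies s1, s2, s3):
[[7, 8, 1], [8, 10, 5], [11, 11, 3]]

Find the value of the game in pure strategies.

5

Row minima: 1, 5, 3 → Alice's maximin is 5.
Column maxima: 11, 11, 5 → Bob's minimax is 5.
They coincide at (r2, s3), so the value is 5.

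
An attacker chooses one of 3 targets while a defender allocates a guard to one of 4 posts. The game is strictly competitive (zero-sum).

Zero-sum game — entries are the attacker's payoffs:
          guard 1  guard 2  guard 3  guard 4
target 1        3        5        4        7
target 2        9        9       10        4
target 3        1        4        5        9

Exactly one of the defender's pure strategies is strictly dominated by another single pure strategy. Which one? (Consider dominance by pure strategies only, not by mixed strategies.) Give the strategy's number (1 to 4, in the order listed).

3

The defender prefers columns that give the attacker less. Compare guard 3 with guard 1: 3 < 4, 9 < 10, 1 < 5.
So guard 1 strictly dominates guard 3 for the defender; guard 3 is strictly dominated.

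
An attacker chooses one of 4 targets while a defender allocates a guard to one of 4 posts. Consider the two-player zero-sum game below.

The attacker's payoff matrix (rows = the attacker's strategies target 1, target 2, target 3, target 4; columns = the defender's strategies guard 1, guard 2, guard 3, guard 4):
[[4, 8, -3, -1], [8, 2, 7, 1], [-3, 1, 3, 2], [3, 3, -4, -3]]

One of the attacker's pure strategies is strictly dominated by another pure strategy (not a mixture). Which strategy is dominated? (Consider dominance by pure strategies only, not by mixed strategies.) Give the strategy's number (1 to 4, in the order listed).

4

Compare target 4 with target 1: 4 > 3, 8 > 3, -3 > -4, -1 > -3.
So target 1 strictly dominates target 4 for the attacker; target 4 is strictly dominated.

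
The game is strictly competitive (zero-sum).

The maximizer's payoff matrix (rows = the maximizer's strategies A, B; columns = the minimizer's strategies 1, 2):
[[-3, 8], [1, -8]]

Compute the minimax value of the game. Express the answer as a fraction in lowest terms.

-4/5

Row minima are -3 and -8, so the maximizer's maximin is -3; column maxima are 1 and 8, so the minimizer's minimax is 1. These differ, so the equilibrium is in mixed strategies.
Let the maximizer play A with probability p. The minimizer is indifferent when −3p + (1−p) = 8p − 8(1−p), giving p = 9/20.
Let the minimizer play 1 with probability q. The maximizer is indifferent when −3q + 8(1−q) = q − 8(1−q), giving q = 4/5.
The value is -3·(4/5) + (8)·(1/5) = -4/5.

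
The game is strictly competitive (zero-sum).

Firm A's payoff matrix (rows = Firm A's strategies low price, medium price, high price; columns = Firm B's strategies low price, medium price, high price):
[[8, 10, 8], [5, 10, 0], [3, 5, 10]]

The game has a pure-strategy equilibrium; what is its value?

Row minima: 8, 0, 3 → Firm A's maximin is 8.
Column maxima: 8, 10, 10 → Firm B's minimax is 8.
They coincide at (low price, low price), so the value is 8.

8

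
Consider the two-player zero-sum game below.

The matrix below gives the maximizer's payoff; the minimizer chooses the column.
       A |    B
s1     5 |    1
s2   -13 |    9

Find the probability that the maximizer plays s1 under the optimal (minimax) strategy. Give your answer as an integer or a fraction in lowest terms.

Row minima are 1 and -13, so the maximizer's maximin is 1; column maxima are 5 and 9, so the minimizer's minimax is 5. These differ, so the equilibrium is in mixed strategies.
Let the maximizer play s1 with probability p. The minimizer is indifferent when 5p − 13(1−p) = p + 9(1−p), giving p = 11/13.

11/13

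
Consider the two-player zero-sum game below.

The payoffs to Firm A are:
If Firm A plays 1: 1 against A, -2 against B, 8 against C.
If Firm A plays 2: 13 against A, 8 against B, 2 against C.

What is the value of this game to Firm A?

17/4

Column A is strictly dominated by B for Firm B (it gives Firm A more in every row).
The remaining 2×2 game on (1, 2) × (B, C) has no saddle point. Let Firm A play 1 with probability p; indifference gives −2p + 8(1−p) = 8p + 2(1−p), so p = 3/8.
Similarly Firm B's optimal q on B is 3/8, and the value is -2·(3/8) + (8)·(5/8) = 17/4.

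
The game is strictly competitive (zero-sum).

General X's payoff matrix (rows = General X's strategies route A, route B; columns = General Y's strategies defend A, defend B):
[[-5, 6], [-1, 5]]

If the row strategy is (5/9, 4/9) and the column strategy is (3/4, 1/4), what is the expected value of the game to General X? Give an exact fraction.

-37/36

Against (3/4, 1/4), each row's expected payoff is route A: -9/4; route B: 1/2.
Taking the (5/9, 4/9)-weighted average: (5/9)·(-9/4) + (4/9)·(1/2) = -37/36.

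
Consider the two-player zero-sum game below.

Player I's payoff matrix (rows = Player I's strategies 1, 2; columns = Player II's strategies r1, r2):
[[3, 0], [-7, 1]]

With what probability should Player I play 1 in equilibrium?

Row minima are 0 and -7, so Player I's maximin is 0; column maxima are 3 and 1, so Player II's minimax is 1. These differ, so the equilibrium is in mixed strategies.
Let Player I play 1 with probability p. Player II is indifferent when 3p − 7(1−p) = (1−p), giving p = 8/11.

8/11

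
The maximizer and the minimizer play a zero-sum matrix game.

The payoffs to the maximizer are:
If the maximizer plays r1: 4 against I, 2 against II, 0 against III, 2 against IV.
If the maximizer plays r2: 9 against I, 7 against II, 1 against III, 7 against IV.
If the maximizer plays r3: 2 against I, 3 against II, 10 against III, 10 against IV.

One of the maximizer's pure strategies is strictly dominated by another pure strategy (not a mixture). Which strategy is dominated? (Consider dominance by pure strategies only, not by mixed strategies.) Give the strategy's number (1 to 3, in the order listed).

Compare r1 with r2: 9 > 4, 7 > 2, 1 > 0, 7 > 2.
So r2 strictly dominates r1 for the maximizer; r1 is strictly dominated.

1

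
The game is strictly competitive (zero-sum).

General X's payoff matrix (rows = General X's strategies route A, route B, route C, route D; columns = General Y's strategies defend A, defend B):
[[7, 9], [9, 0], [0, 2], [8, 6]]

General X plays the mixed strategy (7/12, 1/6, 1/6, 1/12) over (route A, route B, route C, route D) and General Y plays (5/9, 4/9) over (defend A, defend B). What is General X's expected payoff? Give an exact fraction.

Against (5/9, 4/9), each row's expected payoff is route A: 71/9; route B: 5; route C: 8/9; route D: 64/9.
Taking the (7/12, 1/6, 1/6, 1/12)-weighted average: (7/12)·(71/9) + (1/6)·(5) + (1/6)·(8/9) + (1/12)·(64/9) = 667/108.

667/108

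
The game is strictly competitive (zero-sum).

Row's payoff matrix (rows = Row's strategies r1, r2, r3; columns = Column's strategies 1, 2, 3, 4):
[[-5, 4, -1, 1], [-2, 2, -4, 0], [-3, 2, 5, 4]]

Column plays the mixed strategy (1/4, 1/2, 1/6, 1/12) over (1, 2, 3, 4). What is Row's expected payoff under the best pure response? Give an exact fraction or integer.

17/12

r1: (-5)·(1/4) + (4)·(1/2) + (-1)·(1/6) + (1)·(1/12) = 2/3.
r2: (-2)·(1/4) + (2)·(1/2) + (-4)·(1/6) + (0)·(1/12) = -1/6.
r3: (-3)·(1/4) + (2)·(1/2) + (5)·(1/6) + (4)·(1/12) = 17/12.
The best pure response is r3 with expected payoff 17/12.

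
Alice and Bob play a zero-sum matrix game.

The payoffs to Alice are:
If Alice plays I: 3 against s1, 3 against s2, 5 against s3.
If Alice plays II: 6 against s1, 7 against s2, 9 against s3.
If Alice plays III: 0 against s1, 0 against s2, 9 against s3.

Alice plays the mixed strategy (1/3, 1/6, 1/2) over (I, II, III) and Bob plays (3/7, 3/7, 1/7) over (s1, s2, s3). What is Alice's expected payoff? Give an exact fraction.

Against (3/7, 3/7, 1/7), each row's expected payoff is I: 23/7; II: 48/7; III: 9/7.
Taking the (1/3, 1/6, 1/2)-weighted average: (1/3)·(23/7) + (1/6)·(48/7) + (1/2)·(9/7) = 121/42.

121/42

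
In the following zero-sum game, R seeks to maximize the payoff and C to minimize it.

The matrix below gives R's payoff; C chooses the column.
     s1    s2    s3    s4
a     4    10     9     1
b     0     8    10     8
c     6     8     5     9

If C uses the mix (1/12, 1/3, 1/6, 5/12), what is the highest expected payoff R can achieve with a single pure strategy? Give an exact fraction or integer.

a: (4)·(1/12) + (10)·(1/3) + (9)·(1/6) + (1)·(5/12) = 67/12.
b: (0)·(1/12) + (8)·(1/3) + (10)·(1/6) + (8)·(5/12) = 23/3.
c: (6)·(1/12) + (8)·(1/3) + (5)·(1/6) + (9)·(5/12) = 31/4.
The best pure response is c with expected payoff 31/4.

31/4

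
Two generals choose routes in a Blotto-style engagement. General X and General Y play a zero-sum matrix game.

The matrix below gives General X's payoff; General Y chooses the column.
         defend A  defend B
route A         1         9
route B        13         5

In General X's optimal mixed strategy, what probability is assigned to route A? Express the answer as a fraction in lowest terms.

1/2

Row minima are 1 and 5, so General X's maximin is 5; column maxima are 13 and 9, so General Y's minimax is 9. These differ, so the equilibrium is in mixed strategies.
Let General X play route A with probability p. General Y is indifferent when p + 13(1−p) = 9p + 5(1−p), giving p = 1/2.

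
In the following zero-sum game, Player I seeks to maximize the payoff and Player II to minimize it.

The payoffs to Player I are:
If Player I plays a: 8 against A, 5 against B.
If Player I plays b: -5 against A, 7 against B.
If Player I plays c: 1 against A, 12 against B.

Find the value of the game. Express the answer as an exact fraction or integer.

13/2

Row b is strictly dominated by row c, so Player I never plays it.
The remaining 2×2 game on (a, c) × (A, B) has no saddle point. Let Player I play a with probability p; indifference gives 8p + (1−p) = 5p + 12(1−p), so p = 11/14.
Similarly Player II's optimal q on A is 1/2, and the value is 8·(1/2) + (5)·(1/2) = 13/2.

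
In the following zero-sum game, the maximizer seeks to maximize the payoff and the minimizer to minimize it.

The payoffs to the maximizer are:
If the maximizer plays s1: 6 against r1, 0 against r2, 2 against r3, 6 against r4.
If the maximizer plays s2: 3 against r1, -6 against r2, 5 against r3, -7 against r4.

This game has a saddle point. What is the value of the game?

Row minima: 0, -7 → the maximizer's maximin is 0.
Column maxima: 6, 0, 5, 6 → the minimizer's minimax is 0.
They coincide at (s1, r2), so the value is 0.

0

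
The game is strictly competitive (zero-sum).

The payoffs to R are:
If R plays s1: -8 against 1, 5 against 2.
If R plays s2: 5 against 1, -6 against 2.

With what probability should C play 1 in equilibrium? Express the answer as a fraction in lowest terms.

Row minima are -8 and -6, so R's maximin is -6; column maxima are 5 and 5, so C's minimax is 5. These differ, so the equilibrium is in mixed strategies.
Let C play 1 with probability q. R is indifferent when −8q + 5(1−q) = 5q − 6(1−q), giving q = 11/24.

11/24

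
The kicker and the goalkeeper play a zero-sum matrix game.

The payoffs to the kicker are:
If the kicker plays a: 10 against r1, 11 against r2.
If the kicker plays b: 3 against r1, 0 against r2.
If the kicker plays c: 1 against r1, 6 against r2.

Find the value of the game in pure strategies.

10

Row minima: 10, 0, 1 → the kicker's maximin is 10.
Column maxima: 10, 11 → the goalkeeper's minimax is 10.
They coincide at (a, r1), so the value is 10.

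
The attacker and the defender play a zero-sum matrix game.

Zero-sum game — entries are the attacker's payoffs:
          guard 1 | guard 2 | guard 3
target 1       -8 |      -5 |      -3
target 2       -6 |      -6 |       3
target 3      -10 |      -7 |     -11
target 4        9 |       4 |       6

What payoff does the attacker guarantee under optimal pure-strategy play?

Row minima: -8, -6, -11, 4 → the attacker's maximin is 4.
Column maxima: 9, 4, 6 → the defender's minimax is 4.
They coincide at (target 4, guard 2), so the value is 4.

4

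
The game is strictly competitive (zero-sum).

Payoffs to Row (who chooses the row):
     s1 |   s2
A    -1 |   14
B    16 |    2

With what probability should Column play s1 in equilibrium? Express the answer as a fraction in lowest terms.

12/29

Row minima are -1 and 2, so Row's maximin is 2; column maxima are 16 and 14, so Column's minimax is 14. These differ, so the equilibrium is in mixed strategies.
Let Column play s1 with probability q. Row is indifferent when −q + 14(1−q) = 16q + 2(1−q), giving q = 12/29.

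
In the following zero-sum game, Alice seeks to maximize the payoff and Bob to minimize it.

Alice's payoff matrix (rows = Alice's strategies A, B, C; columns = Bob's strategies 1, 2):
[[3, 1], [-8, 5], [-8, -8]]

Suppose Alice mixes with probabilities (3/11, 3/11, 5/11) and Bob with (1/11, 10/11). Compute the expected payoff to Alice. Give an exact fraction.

Against (1/11, 10/11), each row's expected payoff is A: 13/11; B: 42/11; C: -8.
Taking the (3/11, 3/11, 5/11)-weighted average: (3/11)·(13/11) + (3/11)·(42/11) + (5/11)·(-8) = -25/11.

-25/11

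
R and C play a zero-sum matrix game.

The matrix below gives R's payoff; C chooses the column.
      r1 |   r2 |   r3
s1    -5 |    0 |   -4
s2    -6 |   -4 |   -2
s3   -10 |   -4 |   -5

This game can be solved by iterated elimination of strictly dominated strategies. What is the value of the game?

Row s3 is strictly dominated by row s1 (-5>-10, 0>-4, -4>-5); eliminate s3.
Column r2 is strictly dominated by r1 for C (-5<0, -6<-4); eliminate r2.
Column r3 is strictly dominated by r1 for C (-5<-4, -6<-2); eliminate r3.
Row s2 is strictly dominated by row s1 (-5>-6); eliminate s2.
Only (s1, r1) remains, with payoff -5.

-5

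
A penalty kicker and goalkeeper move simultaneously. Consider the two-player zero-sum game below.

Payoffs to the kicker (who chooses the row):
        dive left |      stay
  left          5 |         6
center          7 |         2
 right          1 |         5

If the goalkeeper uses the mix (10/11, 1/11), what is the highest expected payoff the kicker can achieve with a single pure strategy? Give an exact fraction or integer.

72/11

left: (5)·(10/11) + (6)·(1/11) = 56/11.
center: (7)·(10/11) + (2)·(1/11) = 72/11.
right: (1)·(10/11) + (5)·(1/11) = 15/11.
The best pure response is center with expected payoff 72/11.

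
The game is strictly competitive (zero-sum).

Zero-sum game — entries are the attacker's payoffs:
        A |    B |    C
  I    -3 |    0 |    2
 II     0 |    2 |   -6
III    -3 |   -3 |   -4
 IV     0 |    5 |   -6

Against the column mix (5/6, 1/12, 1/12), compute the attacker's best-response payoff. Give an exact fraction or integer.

I: (-3)·(5/6) + (0)·(1/12) + (2)·(1/12) = -7/3.
II: (0)·(5/6) + (2)·(1/12) + (-6)·(1/12) = -1/3.
III: (-3)·(5/6) + (-3)·(1/12) + (-4)·(1/12) = -37/12.
IV: (0)·(5/6) + (5)·(1/12) + (-6)·(1/12) = -1/12.
The best pure response is IV with expected payoff -1/12.

-1/12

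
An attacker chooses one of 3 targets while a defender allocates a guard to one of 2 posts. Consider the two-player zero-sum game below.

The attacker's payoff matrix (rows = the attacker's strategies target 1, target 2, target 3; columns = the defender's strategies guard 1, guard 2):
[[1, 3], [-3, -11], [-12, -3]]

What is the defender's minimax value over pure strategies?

1

The worst case (largest entry) in each column is guard 1: 1, guard 2: 3.
The best (smallest) of these is 1.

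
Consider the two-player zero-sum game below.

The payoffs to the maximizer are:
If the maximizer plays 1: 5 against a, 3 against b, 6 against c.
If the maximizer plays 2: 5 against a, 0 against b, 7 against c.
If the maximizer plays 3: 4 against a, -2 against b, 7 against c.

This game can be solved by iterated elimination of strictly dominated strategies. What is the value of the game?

3

Column c is strictly dominated by a for the minimizer (5<6, 5<7, 4<7); eliminate c.
Column a is strictly dominated by b for the minimizer (3<5, 0<5, -2<4); eliminate a.
Row 2 is strictly dominated by row 1 (3>0); eliminate 2.
Row 3 is strictly dominated by row 1 (3>-2); eliminate 3.
Only (1, b) remains, with payoff 3.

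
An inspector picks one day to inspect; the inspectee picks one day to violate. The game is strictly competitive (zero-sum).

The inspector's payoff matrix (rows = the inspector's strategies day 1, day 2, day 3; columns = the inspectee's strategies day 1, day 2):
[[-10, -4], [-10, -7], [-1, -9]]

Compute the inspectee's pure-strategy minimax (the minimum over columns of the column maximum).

The worst case (largest entry) in each column is day 1: -1, day 2: -4.
The best (smallest) of these is -4.

-4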